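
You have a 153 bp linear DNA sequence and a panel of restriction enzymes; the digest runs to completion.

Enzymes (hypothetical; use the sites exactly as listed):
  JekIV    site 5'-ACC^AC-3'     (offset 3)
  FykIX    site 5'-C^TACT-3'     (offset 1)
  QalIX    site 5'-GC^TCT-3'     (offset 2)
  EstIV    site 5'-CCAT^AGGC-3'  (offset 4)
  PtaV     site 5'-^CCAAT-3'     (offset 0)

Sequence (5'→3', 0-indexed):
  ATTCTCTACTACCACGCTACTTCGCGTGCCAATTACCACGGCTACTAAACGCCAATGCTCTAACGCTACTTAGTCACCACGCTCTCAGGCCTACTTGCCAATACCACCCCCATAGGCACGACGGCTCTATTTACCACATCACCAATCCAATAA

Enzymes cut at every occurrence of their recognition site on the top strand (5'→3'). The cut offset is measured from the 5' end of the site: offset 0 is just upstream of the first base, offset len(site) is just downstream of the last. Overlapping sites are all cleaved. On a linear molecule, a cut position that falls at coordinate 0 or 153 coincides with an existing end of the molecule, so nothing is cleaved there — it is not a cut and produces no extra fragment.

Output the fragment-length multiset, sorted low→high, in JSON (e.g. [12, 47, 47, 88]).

[4,4,5,5,6,6,6,7,7,7,8,8,8,9,9,9,10,11,12,12]

Per-enzyme occurrences:
  JekIV (ACCAC, off=3): starts [10, 34, 75, 102, 132] → cuts [13, 37, 78, 105, 135]
  FykIX (CTACT, off=1): starts [5, 16, 41, 65, 90] → cuts [6, 17, 42, 66, 91]
  QalIX (GCTCT, off=2): starts [56, 80, 123] → cuts [58, 82, 125]
  EstIV (CCATAGGC, off=4): starts [109] → cuts [113]
  PtaV (CCAAT, off=0): starts [28, 51, 97, 141, 146] → cuts [28, 51, 97, 141, 146]

Pooled cuts: [6, 13, 17, 28, 37, 42, 51, 58, 66, 78, 82, 91, 97, 105, 113, 125, 135, 141, 146]

Fragment lengths:
  [0,6): 6 bp
  [6,13): 7 bp
  [13,17): 4 bp
  [17,28): 11 bp
  [28,37): 9 bp
  [37,42): 5 bp
  [42,51): 9 bp
  [51,58): 7 bp
  [58,66): 8 bp
  [66,78): 12 bp
  [78,82): 4 bp
  [82,91): 9 bp
  [91,97): 6 bp
  [97,105): 8 bp
  [105,113): 8 bp
  [113,125): 12 bp
  [125,135): 10 bp
  [135,141): 6 bp
  [141,146): 5 bp
  [146,153): 7 bp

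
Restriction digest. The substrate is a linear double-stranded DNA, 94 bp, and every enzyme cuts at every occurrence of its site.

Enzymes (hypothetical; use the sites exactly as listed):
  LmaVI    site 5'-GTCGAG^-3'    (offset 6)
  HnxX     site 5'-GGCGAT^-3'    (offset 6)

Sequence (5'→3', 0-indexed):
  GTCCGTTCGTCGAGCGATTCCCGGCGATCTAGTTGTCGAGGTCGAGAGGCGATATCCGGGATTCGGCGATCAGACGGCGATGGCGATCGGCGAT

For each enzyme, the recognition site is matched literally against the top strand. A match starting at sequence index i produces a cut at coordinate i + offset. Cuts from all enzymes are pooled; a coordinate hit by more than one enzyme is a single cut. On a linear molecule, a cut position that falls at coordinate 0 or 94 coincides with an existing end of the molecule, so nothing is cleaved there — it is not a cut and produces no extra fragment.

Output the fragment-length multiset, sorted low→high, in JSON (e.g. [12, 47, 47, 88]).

[6,6,7,7,11,12,14,14,17]

Scan for sites:
  LmaVI (GTCGAG, off=6): starts [8, 34, 40] → cuts [14, 40, 46]
  HnxX (GGCGAT, off=6): starts [22, 47, 64, 75, 81, 88] → cuts [28, 53, 70, 81, 87] (position 94 is a terminus of the linear molecule — no cut)

All cut coordinates (distinct, sorted): [14, 28, 40, 46, 53, 70, 81, 87]

Fragment lengths:
  [0,14): 14 bp
  [14,28): 14 bp
  [28,40): 12 bp
  [40,46): 6 bp
  [46,53): 7 bp
  [53,70): 17 bp
  [70,81): 11 bp
  [81,87): 6 bp
  [87,94): 7 bp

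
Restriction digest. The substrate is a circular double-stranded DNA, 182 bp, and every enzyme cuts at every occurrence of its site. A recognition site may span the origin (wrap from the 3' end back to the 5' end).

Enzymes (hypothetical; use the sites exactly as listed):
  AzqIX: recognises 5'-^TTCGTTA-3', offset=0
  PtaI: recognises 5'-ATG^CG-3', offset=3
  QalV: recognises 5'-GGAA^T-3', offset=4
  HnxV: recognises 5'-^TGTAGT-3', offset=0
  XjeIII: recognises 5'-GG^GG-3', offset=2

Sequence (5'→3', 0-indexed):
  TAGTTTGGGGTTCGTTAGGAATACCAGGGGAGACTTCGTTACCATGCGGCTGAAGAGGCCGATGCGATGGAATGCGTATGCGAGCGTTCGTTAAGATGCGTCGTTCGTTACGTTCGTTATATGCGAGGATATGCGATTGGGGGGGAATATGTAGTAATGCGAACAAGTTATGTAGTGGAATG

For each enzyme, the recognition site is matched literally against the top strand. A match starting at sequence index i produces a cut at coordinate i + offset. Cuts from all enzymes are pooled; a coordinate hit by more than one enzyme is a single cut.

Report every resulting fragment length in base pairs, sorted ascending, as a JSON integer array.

[1,1,1,2,2,2,4,5,6,6,6,7,7,8,9,10,10,10,10,11,11,11,12,12,18]

Per-enzyme occurrences:
  AzqIX TTCGTTA/0: at [10, 34, 86, 103, 112] ⇒ [10, 34, 86, 103, 112]
  PtaI ATGCG/3: at [43, 61, 71, 77, 95, 120, 130, 156] ⇒ [46, 64, 74, 80, 98, 123, 133, 159]
  QalV GGAAT/4: at [17, 68, 143, 176] ⇒ [21, 72, 147, 180]
  HnxV TGTAGT/0: at [149, 170, 180] ⇒ [149, 170, 180]
  XjeIII GGGG/2: at [6, 26, 138, 139, 140, 141] ⇒ [8, 28, 140, 141, 142, 143]

Pooled cuts: [8, 10, 21, 28, 34, 46, 64, 72, 74, 80, 86, 98, 103, 112, 123, 133, 140, 141, 142, 143, 147, 149, 159, 170, 180]

Fragments:
  8→10: 2 bp
  10→21: 11 bp
  21→28: 7 bp
  28→34: 6 bp
  34→46: 12 bp
  46→64: 18 bp
  64→72: 8 bp
  72→74: 2 bp
  74→80: 6 bp
  80→86: 6 bp
  86→98: 12 bp
  98→103: 5 bp
  103→112: 9 bp
  112→123: 11 bp
  123→133: 10 bp
  133→140: 7 bp
  140→141: 1 bp
  141→142: 1 bp
  142→143: 1 bp
  143→147: 4 bp
  147→149: 2 bp
  149→159: 10 bp
  159→170: 11 bp
  170→180: 10 bp
  180→8 (wrap): 182-180+8 = 10 bp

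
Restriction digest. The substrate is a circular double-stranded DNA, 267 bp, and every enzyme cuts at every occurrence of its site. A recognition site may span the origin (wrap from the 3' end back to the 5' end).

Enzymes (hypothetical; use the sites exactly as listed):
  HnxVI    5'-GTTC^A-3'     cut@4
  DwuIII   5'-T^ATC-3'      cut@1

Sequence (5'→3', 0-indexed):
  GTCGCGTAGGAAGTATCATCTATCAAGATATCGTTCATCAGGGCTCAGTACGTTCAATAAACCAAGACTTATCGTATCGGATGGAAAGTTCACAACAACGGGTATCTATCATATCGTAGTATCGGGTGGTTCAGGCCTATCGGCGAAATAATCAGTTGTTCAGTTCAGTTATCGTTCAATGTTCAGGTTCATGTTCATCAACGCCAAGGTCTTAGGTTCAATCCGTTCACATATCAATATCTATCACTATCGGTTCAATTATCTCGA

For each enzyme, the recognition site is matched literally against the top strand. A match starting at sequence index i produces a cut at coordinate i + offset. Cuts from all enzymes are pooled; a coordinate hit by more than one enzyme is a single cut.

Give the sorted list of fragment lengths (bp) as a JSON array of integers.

Scan for sites:
  HnxVI (GTTCA, off=4): starts [32, 51, 87, 128, 157, 162, 173, 180, 186, 192, 215, 224, 252] → cuts [36, 55, 91, 132, 161, 166, 177, 184, 190, 196, 219, 228, 256]
  DwuIII (TATC, off=1): starts [13, 20, 28, 69, 74, 102, 106, 111, 119, 137, 169, 231, 237, 241, 247, 259] → cuts [14, 21, 29, 70, 75, 103, 107, 112, 120, 138, 170, 232, 238, 242, 248, 260]

Pooled cuts: [14, 21, 29, 36, 55, 70, 75, 91, 103, 107, 112, 120, 132, 138, 161, 166, 170, 177, 184, 190, 196, 219, 228, 232, 238, 242, 248, 256, 260]

Fragments:
  14→21: 7 bp
  21→29: 8 bp
  29→36: 7 bp
  36→55: 19 bp
  55→70: 15 bp
  70→75: 5 bp
  75→91: 16 bp
  91→103: 12 bp
  103→107: 4 bp
  107→112: 5 bp
  112→120: 8 bp
  120→132: 12 bp
  132→138: 6 bp
  138→161: 23 bp
  161→166: 5 bp
  166→170: 4 bp
  170→177: 7 bp
  177→184: 7 bp
  184→190: 6 bp
  190→196: 6 bp
  196→219: 23 bp
  219→228: 9 bp
  228→232: 4 bp
  232→238: 6 bp
  238→242: 4 bp
  242→248: 6 bp
  248→256: 8 bp
  256→260: 4 bp
  260→14 (wrap): 267-260+14 = 21 bp

[4,4,4,4,4,5,5,5,6,6,6,6,6,7,7,7,7,8,8,8,9,12,12,15,16,19,21,23,23]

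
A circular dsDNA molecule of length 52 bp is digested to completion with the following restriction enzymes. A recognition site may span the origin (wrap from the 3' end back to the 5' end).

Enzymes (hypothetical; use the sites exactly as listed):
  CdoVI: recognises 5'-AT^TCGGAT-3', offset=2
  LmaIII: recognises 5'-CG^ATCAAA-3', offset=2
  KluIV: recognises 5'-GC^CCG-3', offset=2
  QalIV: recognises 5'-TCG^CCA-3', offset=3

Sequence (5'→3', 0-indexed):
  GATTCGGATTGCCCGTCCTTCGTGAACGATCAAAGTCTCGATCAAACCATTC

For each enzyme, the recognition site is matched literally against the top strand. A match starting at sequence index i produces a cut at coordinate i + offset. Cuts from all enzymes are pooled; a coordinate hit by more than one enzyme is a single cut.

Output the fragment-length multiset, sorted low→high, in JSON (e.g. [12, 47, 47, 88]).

Per-enzyme occurrences:
  CdoVI ATTCGGAT/2: at [1] ⇒ [3]
  LmaIII CGATCAAA/2: at [26, 38] ⇒ [28, 40]
  KluIV GCCCG/2: at [10] ⇒ [12]
  QalIV (TCGCCA, off=3): no sites

Pooled cuts: [3, 12, 28, 40]

Fragment lengths:
  3→12: 9 bp
  12→28: 16 bp
  28→40: 12 bp
  40→3 (wrap): 52-40+3 = 15 bp

[9,12,15,16]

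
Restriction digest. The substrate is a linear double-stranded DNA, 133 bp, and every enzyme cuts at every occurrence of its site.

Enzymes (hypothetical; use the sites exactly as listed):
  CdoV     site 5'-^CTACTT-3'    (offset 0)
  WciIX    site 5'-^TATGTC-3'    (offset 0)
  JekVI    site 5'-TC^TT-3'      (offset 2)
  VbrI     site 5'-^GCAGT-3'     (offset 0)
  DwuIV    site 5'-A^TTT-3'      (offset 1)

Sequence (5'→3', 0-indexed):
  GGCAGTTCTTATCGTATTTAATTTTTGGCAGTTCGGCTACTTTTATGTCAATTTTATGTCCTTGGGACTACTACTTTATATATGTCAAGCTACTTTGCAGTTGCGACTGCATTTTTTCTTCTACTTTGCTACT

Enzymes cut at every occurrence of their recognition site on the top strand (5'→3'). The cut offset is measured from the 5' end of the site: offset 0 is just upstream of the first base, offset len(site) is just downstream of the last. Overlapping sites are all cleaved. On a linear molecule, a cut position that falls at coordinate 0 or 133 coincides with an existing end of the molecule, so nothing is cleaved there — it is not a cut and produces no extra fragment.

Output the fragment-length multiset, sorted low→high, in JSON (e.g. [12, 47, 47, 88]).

Site scan:
  CdoV CTACTT/0: at [36, 70, 89, 120] ⇒ [36, 70, 89, 120]
  WciIX TATGTC/0: at [43, 54, 80] ⇒ [43, 54, 80]
  JekVI TCTT/2: at [6, 116] ⇒ [8, 118]
  VbrI GCAGT/0: at [1, 27, 96] ⇒ [1, 27, 96]
  DwuIV ATTT/1: at [15, 20, 50, 110] ⇒ [16, 21, 51, 111]

Pooled cuts: [1, 8, 16, 21, 27, 36, 43, 51, 54, 70, 80, 89, 96, 111, 118, 120]

Fragments:
  [0,1): 1 bp
  [1,8): 7 bp
  [8,16): 8 bp
  [16,21): 5 bp
  [21,27): 6 bp
  [27,36): 9 bp
  [36,43): 7 bp
  [43,51): 8 bp
  [51,54): 3 bp
  [54,70): 16 bp
  [70,80): 10 bp
  [80,89): 9 bp
  [89,96): 7 bp
  [96,111): 15 bp
  [111,118): 7 bp
  [118,120): 2 bp
  [120,133): 13 bp

[1,2,3,5,6,7,7,7,7,8,8,9,9,10,13,15,16]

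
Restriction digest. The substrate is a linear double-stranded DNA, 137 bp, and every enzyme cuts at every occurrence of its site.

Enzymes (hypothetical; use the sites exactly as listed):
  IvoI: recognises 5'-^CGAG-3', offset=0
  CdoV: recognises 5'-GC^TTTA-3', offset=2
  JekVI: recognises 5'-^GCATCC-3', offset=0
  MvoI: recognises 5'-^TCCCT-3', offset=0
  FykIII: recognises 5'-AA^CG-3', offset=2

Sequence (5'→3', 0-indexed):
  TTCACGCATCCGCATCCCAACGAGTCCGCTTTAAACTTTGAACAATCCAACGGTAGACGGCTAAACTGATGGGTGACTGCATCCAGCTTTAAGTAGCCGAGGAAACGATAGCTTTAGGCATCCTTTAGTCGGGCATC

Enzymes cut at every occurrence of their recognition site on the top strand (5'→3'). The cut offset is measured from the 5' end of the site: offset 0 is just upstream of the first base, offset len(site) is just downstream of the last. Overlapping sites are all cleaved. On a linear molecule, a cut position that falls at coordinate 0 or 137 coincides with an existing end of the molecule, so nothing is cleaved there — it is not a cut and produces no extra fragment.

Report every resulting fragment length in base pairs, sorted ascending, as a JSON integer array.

[5,5,6,7,8,9,9,9,10,20,21,28]

Site scan:
  IvoI (CGAG, off=0): starts [20, 97] → cuts [20, 97]
  CdoV (GCTTTA, off=2): starts [27, 85, 110] → cuts [29, 87, 112]
  JekVI (GCATCC, off=0): starts [5, 11, 78, 117] → cuts [5, 11, 78, 117]
  MvoI (TCCCT, off=0): no sites
  FykIII (AACG, off=2): starts [18, 48, 103] → cuts [20, 50, 105]

Pooled cuts: [5, 11, 20, 29, 50, 78, 87, 97, 105, 112, 117]

Fragments:
  [0,5): 5 bp
  [5,11): 6 bp
  [11,20): 9 bp
  [20,29): 9 bp
  [29,50): 21 bp
  [50,78): 28 bp
  [78,87): 9 bp
  [87,97): 10 bp
  [97,105): 8 bp
  [105,112): 7 bp
  [112,117): 5 bp
  [117,137): 20 bp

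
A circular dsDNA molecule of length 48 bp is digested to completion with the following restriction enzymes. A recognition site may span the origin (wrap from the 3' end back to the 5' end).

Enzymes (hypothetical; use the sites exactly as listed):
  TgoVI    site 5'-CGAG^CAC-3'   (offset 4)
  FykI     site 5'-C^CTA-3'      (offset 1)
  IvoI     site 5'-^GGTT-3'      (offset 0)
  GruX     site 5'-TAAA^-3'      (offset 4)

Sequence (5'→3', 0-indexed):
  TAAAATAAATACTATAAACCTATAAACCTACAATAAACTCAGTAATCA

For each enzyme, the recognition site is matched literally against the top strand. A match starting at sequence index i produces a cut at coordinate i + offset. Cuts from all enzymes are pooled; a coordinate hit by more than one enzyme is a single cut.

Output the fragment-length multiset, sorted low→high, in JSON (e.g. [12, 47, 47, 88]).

Scan for sites:
  TgoVI (CGAGCAC, off=4): no sites
  FykI (CCTA, off=1): starts [18, 26] → cuts [19, 27]
  IvoI (GGTT, off=0): no sites
  GruX (TAAA, off=4): starts [0, 5, 14, 22, 33] → cuts [4, 9, 18, 26, 37]

All cut coordinates (distinct, sorted): [4, 9, 18, 19, 26, 27, 37]

Fragment lengths:
  4→9: 5 bp
  9→18: 9 bp
  18→19: 1 bp
  19→26: 7 bp
  26→27: 1 bp
  27→37: 10 bp
  37→4 (wrap): 48-37+4 = 15 bp

[1,1,5,7,9,10,15]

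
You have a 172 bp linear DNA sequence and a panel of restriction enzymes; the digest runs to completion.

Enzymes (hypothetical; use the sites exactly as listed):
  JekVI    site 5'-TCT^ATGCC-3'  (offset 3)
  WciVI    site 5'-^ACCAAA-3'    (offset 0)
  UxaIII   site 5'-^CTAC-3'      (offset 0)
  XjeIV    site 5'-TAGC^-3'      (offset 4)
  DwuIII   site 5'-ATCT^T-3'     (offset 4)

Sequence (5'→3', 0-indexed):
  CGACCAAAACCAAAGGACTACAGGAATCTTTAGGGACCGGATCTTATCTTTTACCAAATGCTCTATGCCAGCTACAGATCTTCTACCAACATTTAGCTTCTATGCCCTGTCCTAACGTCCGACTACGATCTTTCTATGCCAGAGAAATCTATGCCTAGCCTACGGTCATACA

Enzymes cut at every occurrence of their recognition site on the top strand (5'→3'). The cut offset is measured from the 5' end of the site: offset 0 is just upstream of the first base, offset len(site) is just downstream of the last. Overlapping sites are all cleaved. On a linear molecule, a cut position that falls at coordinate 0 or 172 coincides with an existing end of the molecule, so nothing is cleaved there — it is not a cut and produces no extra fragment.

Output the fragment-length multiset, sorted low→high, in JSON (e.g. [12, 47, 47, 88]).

Per-enzyme occurrences:
  JekVI TCTATGCC/3: at [61, 98, 132, 147] ⇒ [64, 101, 135, 150]
  WciVI ACCAAA/0: at [2, 8, 52] ⇒ [2, 8, 52]
  UxaIII CTAC/0: at [17, 71, 82, 122, 159] ⇒ [17, 71, 82, 122, 159]
  XjeIV TAGC/4: at [93, 155] ⇒ [97, 159]
  DwuIII ATCTT/4: at [25, 40, 45, 77, 127] ⇒ [29, 44, 49, 81, 131]

Pooled cuts: [2, 8, 17, 29, 44, 49, 52, 64, 71, 81, 82, 97, 101, 122, 131, 135, 150, 159]

Fragment lengths:
  [0,2): 2 bp
  [2,8): 6 bp
  [8,17): 9 bp
  [17,29): 12 bp
  [29,44): 15 bp
  [44,49): 5 bp
  [49,52): 3 bp
  [52,64): 12 bp
  [64,71): 7 bp
  [71,81): 10 bp
  [81,82): 1 bp
  [82,97): 15 bp
  [97,101): 4 bp
  [101,122): 21 bp
  [122,131): 9 bp
  [131,135): 4 bp
  [135,150): 15 bp
  [150,159): 9 bp
  [159,172): 13 bp

[1,2,3,4,4,5,6,7,9,9,9,10,12,12,13,15,15,15,21]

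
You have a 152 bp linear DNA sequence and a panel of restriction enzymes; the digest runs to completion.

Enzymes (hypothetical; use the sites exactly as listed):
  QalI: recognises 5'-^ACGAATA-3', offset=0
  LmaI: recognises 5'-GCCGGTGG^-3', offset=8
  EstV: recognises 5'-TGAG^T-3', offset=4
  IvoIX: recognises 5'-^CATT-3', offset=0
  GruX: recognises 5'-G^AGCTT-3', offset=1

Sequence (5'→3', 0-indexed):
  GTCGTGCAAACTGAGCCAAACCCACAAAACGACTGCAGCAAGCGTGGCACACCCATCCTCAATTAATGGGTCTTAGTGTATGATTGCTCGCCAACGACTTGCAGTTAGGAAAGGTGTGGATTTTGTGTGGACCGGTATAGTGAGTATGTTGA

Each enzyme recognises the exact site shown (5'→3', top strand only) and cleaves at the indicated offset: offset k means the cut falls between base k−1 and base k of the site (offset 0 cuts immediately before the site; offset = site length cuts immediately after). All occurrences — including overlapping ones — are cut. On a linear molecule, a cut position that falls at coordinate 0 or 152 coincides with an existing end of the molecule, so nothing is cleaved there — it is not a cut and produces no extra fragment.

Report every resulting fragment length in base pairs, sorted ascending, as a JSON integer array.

[8,144]

Scan for sites:
  QalI (ACGAATA, off=0): no sites
  LmaI (GCCGGTGG, off=8): no sites
  EstV (TGAGT, off=4): starts [140] → cuts [144]
  IvoIX (CATT, off=0): no sites
  GruX (GAGCTT, off=1): no sites

Pooled cuts: [144]

Fragments:
  [0,144): 144 bp
  [144,152): 8 bp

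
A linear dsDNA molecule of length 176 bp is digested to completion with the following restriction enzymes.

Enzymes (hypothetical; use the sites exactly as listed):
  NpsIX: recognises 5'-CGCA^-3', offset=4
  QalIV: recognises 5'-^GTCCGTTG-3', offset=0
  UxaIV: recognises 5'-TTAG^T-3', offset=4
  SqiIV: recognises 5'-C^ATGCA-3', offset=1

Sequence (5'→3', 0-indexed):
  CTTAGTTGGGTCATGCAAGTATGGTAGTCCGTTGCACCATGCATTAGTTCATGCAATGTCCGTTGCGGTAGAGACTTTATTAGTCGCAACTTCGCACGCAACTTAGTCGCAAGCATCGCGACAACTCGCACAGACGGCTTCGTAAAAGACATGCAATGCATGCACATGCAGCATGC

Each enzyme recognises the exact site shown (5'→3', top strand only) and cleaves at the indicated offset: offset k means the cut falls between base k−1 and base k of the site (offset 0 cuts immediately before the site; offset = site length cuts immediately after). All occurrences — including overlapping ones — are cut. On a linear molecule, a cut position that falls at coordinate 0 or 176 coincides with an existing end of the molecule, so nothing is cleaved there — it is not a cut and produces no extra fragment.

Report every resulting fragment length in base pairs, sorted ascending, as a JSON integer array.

Site scan:
  NpsIX CGCA/4: at [84, 92, 96, 107, 126] ⇒ [88, 96, 100, 111, 130]
  QalIV GTCCGTTG/0: at [26, 57] ⇒ [26, 57]
  UxaIV TTAGT/4: at [1, 43, 79, 102] ⇒ [5, 47, 83, 106]
  SqiIV CATGCA/1: at [11, 37, 49, 149, 158, 164] ⇒ [12, 38, 50, 150, 159, 165]

Pooled cuts: [5, 12, 26, 38, 47, 50, 57, 83, 88, 96, 100, 106, 111, 130, 150, 159, 165]

Fragments:
  [0,5): 5 bp
  [5,12): 7 bp
  [12,26): 14 bp
  [26,38): 12 bp
  [38,47): 9 bp
  [47,50): 3 bp
  [50,57): 7 bp
  [57,83): 26 bp
  [83,88): 5 bp
  [88,96): 8 bp
  [96,100): 4 bp
  [100,106): 6 bp
  [106,111): 5 bp
  [111,130): 19 bp
  [130,150): 20 bp
  [150,159): 9 bp
  [159,165): 6 bp
  [165,176): 11 bp

[3,4,5,5,5,6,6,7,7,8,9,9,11,12,14,19,20,26]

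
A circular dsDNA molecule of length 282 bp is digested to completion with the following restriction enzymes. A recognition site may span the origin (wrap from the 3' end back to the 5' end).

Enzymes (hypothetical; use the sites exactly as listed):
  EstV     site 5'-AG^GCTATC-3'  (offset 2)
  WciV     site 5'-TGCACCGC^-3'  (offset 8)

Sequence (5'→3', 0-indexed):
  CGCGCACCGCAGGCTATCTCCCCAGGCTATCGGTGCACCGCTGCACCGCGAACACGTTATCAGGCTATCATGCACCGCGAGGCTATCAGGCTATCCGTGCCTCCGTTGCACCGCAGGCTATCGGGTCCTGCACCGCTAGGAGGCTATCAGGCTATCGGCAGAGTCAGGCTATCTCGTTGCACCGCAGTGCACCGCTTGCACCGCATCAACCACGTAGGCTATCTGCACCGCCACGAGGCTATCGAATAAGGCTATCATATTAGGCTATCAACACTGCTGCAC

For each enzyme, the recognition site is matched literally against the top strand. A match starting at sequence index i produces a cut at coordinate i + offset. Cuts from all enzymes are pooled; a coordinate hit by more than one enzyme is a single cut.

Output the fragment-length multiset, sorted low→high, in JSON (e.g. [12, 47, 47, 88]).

Per-enzyme occurrences:
  EstV (AGGCTATC, off=2): starts [10, 23, 61, 79, 87, 114, 140, 148, 165, 215, 235, 248, 261] → cuts [12, 25, 63, 81, 89, 116, 142, 150, 167, 217, 237, 250, 263]
  WciV (TGCACCGC, off=8): starts [33, 41, 70, 106, 128, 177, 187, 196, 223, 277] → cuts [3, 41, 49, 78, 114, 136, 185, 195, 204, 231]

All cut coordinates (distinct, sorted): [3, 12, 25, 41, 49, 63, 78, 81, 89, 114, 116, 136, 142, 150, 167, 185, 195, 204, 217, 231, 237, 250, 263]

Fragment lengths:
  3→12: 9 bp
  12→25: 13 bp
  25→41: 16 bp
  41→49: 8 bp
  49→63: 14 bp
  63→78: 15 bp
  78→81: 3 bp
  81→89: 8 bp
  89→114: 25 bp
  114→116: 2 bp
  116→136: 20 bp
  136→142: 6 bp
  142→150: 8 bp
  150→167: 17 bp
  167→185: 18 bp
  185→195: 10 bp
  195→204: 9 bp
  204→217: 13 bp
  217→231: 14 bp
  231→237: 6 bp
  237→250: 13 bp
  250→263: 13 bp
  263→3 (wrap): 282-263+3 = 22 bp

[2,3,6,6,8,8,8,9,9,10,13,13,13,13,14,14,15,16,17,18,20,22,25]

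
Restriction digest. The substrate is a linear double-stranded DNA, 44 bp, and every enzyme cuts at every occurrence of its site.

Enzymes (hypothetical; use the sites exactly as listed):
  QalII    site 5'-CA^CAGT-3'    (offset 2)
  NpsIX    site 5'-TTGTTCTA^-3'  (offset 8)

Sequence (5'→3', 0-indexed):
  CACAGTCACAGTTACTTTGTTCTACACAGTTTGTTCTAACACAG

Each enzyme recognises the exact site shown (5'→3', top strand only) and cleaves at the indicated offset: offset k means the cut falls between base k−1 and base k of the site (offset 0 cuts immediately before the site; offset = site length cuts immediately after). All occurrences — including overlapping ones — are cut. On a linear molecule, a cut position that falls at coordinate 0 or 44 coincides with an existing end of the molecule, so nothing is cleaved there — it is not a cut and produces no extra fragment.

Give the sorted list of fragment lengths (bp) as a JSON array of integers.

Per-enzyme occurrences:
  QalII CACAGT/2: at [0, 6, 24] ⇒ [2, 8, 26]
  NpsIX TTGTTCTA/8: at [16, 30] ⇒ [24, 38]

All cut coordinates (distinct, sorted): [2, 8, 24, 26, 38]

Fragments:
  [0,2): 2 bp
  [2,8): 6 bp
  [8,24): 16 bp
  [24,26): 2 bp
  [26,38): 12 bp
  [38,44): 6 bp

[2,2,6,6,12,16]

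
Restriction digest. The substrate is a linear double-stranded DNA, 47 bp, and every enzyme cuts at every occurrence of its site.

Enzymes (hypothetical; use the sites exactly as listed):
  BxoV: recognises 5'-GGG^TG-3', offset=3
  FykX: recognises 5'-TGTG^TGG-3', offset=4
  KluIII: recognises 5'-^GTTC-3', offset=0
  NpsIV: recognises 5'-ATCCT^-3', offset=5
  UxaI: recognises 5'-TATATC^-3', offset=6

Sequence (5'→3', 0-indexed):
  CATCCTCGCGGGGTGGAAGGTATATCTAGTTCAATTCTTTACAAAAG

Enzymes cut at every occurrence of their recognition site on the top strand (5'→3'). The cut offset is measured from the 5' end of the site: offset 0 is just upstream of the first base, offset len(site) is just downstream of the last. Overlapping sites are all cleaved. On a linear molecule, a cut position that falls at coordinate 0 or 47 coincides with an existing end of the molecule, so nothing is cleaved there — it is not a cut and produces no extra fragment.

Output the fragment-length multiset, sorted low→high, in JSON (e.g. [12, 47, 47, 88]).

Per-enzyme occurrences:
  BxoV GGGTG/3: at [10] ⇒ [13]
  FykX (TGTGTGG, off=4): no sites
  KluIII GTTC/0: at [28] ⇒ [28]
  NpsIV ATCCT/5: at [1] ⇒ [6]
  UxaI TATATC/6: at [20] ⇒ [26]

Pooled cuts: [6, 13, 26, 28]

Fragments:
  [0,6): 6 bp
  [6,13): 7 bp
  [13,26): 13 bp
  [26,28): 2 bp
  [28,47): 19 bp

[2,6,7,13,19]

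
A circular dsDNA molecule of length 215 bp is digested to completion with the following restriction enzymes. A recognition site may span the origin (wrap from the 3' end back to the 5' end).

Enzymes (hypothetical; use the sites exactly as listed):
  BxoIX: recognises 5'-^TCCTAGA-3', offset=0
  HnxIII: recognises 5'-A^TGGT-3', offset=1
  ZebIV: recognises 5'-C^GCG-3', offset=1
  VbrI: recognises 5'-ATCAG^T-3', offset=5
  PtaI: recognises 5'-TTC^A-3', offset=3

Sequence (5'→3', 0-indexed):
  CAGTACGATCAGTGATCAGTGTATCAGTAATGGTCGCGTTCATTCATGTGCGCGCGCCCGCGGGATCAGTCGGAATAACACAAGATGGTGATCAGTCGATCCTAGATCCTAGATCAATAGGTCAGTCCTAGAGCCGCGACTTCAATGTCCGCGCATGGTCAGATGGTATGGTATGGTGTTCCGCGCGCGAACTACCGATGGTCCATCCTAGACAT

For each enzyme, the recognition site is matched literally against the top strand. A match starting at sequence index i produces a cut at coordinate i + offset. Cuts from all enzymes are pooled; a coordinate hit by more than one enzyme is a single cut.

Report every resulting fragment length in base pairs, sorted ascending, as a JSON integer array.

Scan for sites:
  BxoIX (TCCTAGA, off=0): starts [99, 106, 125, 205] → cuts [99, 106, 125, 205]
  HnxIII (ATGGT, off=1): starts [29, 84, 154, 162, 167, 172, 197] → cuts [30, 85, 155, 163, 168, 173, 198]
  ZebIV (CGCG, off=1): starts [34, 50, 52, 58, 134, 149, 181, 183, 185] → cuts [35, 51, 53, 59, 135, 150, 182, 184, 186]
  VbrI (ATCAGT, off=5): starts [7, 14, 22, 64, 90, 213] → cuts [3, 12, 19, 27, 69, 95]
  PtaI (TTCA, off=3): starts [38, 42, 140] → cuts [41, 45, 143]

Pooled cuts: [3, 12, 19, 27, 30, 35, 41, 45, 51, 53, 59, 69, 85, 95, 99, 106, 125, 135, 143, 150, 155, 163, 168, 173, 182, 184, 186, 198, 205]

Fragments:
  3→12: 9 bp
  12→19: 7 bp
  19→27: 8 bp
  27→30: 3 bp
  30→35: 5 bp
  35→41: 6 bp
  41→45: 4 bp
  45→51: 6 bp
  51→53: 2 bp
  53→59: 6 bp
  59→69: 10 bp
  69→85: 16 bp
  85→95: 10 bp
  95→99: 4 bp
  99→106: 7 bp
  106→125: 19 bp
  125→135: 10 bp
  135→143: 8 bp
  143→150: 7 bp
  150→155: 5 bp
  155→163: 8 bp
  163→168: 5 bp
  168→173: 5 bp
  173→182: 9 bp
  182→184: 2 bp
  184→186: 2 bp
  186→198: 12 bp
  198→205: 7 bp
  205→3 (wrap): 215-205+3 = 13 bp

[2,2,2,3,4,4,5,5,5,5,6,6,6,7,7,7,7,8,8,8,9,9,10,10,10,12,13,16,19]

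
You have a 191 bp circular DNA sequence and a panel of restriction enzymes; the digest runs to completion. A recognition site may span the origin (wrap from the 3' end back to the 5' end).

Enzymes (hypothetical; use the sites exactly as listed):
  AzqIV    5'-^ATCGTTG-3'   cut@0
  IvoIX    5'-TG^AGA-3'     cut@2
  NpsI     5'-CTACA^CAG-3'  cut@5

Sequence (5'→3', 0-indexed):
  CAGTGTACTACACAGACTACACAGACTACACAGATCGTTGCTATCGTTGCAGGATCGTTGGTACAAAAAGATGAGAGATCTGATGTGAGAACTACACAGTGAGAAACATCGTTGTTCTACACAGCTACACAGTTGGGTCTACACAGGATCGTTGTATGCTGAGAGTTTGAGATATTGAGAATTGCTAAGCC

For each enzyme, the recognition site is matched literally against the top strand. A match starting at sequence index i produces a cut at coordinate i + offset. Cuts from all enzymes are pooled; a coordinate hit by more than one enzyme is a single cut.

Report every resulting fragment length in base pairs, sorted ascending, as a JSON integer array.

[3,4,5,6,8,8,8,9,9,9,9,11,14,14,14,14,20,26]

Per-enzyme occurrences:
  AzqIV (ATCGTTG, off=0): starts [33, 42, 53, 107, 147] → cuts [33, 42, 53, 107, 147]
  IvoIX (TGAGA, off=2): starts [71, 85, 99, 159, 167, 175] → cuts [73, 87, 101, 161, 169, 177]
  NpsI (CTACACAG, off=5): starts [7, 16, 25, 91, 116, 124, 138] → cuts [12, 21, 30, 96, 121, 129, 143]

All cut coordinates (distinct, sorted): [12, 21, 30, 33, 42, 53, 73, 87, 96, 101, 107, 121, 129, 143, 147, 161, 169, 177]

Fragment lengths:
  12→21: 9 bp
  21→30: 9 bp
  30→33: 3 bp
  33→42: 9 bp
  42→53: 11 bp
  53→73: 20 bp
  73→87: 14 bp
  87→96: 9 bp
  96→101: 5 bp
  101→107: 6 bp
  107→121: 14 bp
  121→129: 8 bp
  129→143: 14 bp
  143→147: 4 bp
  147→161: 14 bp
  161→169: 8 bp
  169→177: 8 bp
  177→12 (wrap): 191-177+12 = 26 bp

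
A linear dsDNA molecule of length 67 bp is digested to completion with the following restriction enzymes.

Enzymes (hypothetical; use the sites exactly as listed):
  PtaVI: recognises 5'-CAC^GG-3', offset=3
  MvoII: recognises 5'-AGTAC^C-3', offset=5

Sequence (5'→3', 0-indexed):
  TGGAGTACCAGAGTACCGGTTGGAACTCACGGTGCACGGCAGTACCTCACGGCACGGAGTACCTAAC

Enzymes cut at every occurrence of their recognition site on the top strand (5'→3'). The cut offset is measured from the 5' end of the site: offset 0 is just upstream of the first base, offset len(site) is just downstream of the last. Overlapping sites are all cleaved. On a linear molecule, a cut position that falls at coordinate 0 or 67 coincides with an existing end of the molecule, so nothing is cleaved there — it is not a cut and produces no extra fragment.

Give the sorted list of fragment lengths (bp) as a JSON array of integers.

Scan for sites:
  PtaVI CACGG/3: at [27, 34, 47, 52] ⇒ [30, 37, 50, 55]
  MvoII AGTACC/5: at [3, 11, 40, 57] ⇒ [8, 16, 45, 62]

Pooled cuts: [8, 16, 30, 37, 45, 50, 55, 62]

Fragment lengths:
  [0,8): 8 bp
  [8,16): 8 bp
  [16,30): 14 bp
  [30,37): 7 bp
  [37,45): 8 bp
  [45,50): 5 bp
  [50,55): 5 bp
  [55,62): 7 bp
  [62,67): 5 bp

[5,5,5,7,7,8,8,8,14]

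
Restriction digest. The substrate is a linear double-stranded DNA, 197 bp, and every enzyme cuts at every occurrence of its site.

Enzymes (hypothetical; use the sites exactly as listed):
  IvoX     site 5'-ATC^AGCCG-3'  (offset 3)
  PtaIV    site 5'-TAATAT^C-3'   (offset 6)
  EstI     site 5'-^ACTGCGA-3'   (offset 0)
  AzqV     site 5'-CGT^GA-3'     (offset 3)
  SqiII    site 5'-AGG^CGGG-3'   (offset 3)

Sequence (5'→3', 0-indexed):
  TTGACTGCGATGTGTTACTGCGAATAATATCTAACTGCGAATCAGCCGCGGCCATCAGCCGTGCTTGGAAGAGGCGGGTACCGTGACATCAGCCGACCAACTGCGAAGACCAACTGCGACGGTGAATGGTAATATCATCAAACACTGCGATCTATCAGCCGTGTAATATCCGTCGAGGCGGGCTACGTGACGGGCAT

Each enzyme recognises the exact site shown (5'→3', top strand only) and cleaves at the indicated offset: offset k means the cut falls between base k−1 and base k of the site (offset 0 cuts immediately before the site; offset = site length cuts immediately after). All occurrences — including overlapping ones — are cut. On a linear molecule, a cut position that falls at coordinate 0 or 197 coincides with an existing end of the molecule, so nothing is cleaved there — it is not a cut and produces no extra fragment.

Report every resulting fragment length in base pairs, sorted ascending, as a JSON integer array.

Scan for sites:
  IvoX (ATCAGCCG, off=3): starts [40, 53, 87, 153] → cuts [43, 56, 90, 156]
  PtaIV (TAATATC, off=6): starts [24, 129, 163] → cuts [30, 135, 169]
  EstI (ACTGCGA, off=0): starts [3, 16, 33, 99, 112, 143] → cuts [3, 16, 33, 99, 112, 143]
  AzqV (CGTGA, off=3): starts [81, 185] → cuts [84, 188]
  SqiII (AGGCGGG, off=3): starts [71, 175] → cuts [74, 178]

Pooled cuts: [3, 16, 30, 33, 43, 56, 74, 84, 90, 99, 112, 135, 143, 156, 169, 178, 188]

Fragment lengths:
  [0,3): 3 bp
  [3,16): 13 bp
  [16,30): 14 bp
  [30,33): 3 bp
  [33,43): 10 bp
  [43,56): 13 bp
  [56,74): 18 bp
  [74,84): 10 bp
  [84,90): 6 bp
  [90,99): 9 bp
  [99,112): 13 bp
  [112,135): 23 bp
  [135,143): 8 bp
  [143,156): 13 bp
  [156,169): 13 bp
  [169,178): 9 bp
  [178,188): 10 bp
  [188,197): 9 bp

[3,3,6,8,9,9,9,10,10,10,13,13,13,13,13,14,18,23]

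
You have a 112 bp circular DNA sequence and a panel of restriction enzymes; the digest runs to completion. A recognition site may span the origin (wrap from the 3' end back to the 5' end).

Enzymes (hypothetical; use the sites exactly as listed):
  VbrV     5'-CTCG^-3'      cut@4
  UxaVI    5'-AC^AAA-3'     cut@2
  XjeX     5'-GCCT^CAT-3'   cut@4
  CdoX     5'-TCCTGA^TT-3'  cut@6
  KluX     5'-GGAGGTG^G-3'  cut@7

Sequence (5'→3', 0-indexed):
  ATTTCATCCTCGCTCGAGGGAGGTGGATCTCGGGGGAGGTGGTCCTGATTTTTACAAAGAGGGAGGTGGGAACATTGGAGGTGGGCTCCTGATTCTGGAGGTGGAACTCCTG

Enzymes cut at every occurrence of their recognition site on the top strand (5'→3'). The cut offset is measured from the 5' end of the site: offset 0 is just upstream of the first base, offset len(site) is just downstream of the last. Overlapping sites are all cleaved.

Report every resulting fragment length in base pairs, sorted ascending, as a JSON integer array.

Scan for sites:
  VbrV (CTCG, off=4): starts [8, 12, 28] → cuts [12, 16, 32]
  UxaVI (ACAAA, off=2): starts [53] → cuts [55]
  XjeX (GCCTCAT, off=4): no sites
  CdoX (TCCTGATT, off=6): starts [42, 86, 107] → cuts [1, 48, 92]
  KluX (GGAGGTGG, off=7): starts [18, 34, 61, 76, 96] → cuts [25, 41, 68, 83, 103]

Pooled cuts: [1, 12, 16, 25, 32, 41, 48, 55, 68, 83, 92, 103]

Fragments:
  1→12: 11 bp
  12→16: 4 bp
  16→25: 9 bp
  25→32: 7 bp
  32→41: 9 bp
  41→48: 7 bp
  48→55: 7 bp
  55→68: 13 bp
  68→83: 15 bp
  83→92: 9 bp
  92→103: 11 bp
  103→1 (wrap): 112-103+1 = 10 bp

[4,7,7,7,9,9,9,10,11,11,13,15]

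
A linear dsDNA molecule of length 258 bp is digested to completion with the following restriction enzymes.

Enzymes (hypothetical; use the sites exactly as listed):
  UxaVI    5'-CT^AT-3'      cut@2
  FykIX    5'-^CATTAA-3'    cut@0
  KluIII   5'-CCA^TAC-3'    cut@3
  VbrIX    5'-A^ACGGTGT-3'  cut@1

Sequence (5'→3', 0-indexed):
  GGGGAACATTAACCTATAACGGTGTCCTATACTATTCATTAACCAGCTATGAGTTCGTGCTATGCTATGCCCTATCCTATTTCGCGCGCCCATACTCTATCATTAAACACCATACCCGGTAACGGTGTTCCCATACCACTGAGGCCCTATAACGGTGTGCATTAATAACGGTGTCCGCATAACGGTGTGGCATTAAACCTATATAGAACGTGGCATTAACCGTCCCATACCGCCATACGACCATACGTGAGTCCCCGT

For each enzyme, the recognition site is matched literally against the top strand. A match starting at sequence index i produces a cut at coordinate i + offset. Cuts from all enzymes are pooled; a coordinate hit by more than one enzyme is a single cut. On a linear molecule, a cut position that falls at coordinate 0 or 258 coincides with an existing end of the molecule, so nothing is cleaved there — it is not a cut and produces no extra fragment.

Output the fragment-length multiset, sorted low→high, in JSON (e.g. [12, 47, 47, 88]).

Scan for sites:
  UxaVI (CTAT, off=2): starts [13, 26, 31, 46, 59, 64, 71, 76, 96, 146, 198] → cuts [15, 28, 33, 48, 61, 66, 73, 78, 98, 148, 200]
  FykIX (CATTAA, off=0): starts [6, 36, 100, 159, 190, 213] → cuts [6, 36, 100, 159, 190, 213]
  KluIII (CCATAC, off=3): starts [89, 109, 130, 224, 232, 240] → cuts [92, 112, 133, 227, 235, 243]
  VbrIX (AACGGTGT, off=1): starts [17, 120, 150, 166, 180] → cuts [18, 121, 151, 167, 181]

All cut coordinates (distinct, sorted): [6, 15, 18, 28, 33, 36, 48, 61, 66, 73, 78, 92, 98, 100, 112, 121, 133, 148, 151, 159, 167, 181, 190, 200, 213, 227, 235, 243]

Fragments:
  [0,6): 6 bp
  [6,15): 9 bp
  [15,18): 3 bp
  [18,28): 10 bp
  [28,33): 5 bp
  [33,36): 3 bp
  [36,48): 12 bp
  [48,61): 13 bp
  [61,66): 5 bp
  [66,73): 7 bp
  [73,78): 5 bp
  [78,92): 14 bp
  [92,98): 6 bp
  [98,100): 2 bp
  [100,112): 12 bp
  [112,121): 9 bp
  [121,133): 12 bp
  [133,148): 15 bp
  [148,151): 3 bp
  [151,159): 8 bp
  [159,167): 8 bp
  [167,181): 14 bp
  [181,190): 9 bp
  [190,200): 10 bp
  [200,213): 13 bp
  [213,227): 14 bp
  [227,235): 8 bp
  [235,243): 8 bp
  [243,258): 15 bp

[2,3,3,3,5,5,5,6,6,7,8,8,8,8,9,9,9,10,10,12,12,12,13,13,14,14,14,15,15]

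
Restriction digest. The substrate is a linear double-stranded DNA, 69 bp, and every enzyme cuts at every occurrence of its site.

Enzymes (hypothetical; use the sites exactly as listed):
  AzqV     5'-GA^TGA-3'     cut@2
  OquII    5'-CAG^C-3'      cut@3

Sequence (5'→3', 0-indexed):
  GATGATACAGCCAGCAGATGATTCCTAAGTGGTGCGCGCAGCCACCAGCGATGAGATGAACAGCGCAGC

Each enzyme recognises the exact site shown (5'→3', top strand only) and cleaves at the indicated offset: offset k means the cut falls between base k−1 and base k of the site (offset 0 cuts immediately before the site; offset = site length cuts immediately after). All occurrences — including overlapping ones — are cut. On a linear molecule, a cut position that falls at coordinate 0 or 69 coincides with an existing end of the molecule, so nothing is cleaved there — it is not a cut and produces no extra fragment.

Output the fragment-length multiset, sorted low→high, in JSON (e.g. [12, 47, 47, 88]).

[1,2,3,4,4,5,5,7,7,8,23]

Per-enzyme occurrences:
  AzqV (GATGA, off=2): starts [0, 16, 49, 54] → cuts [2, 18, 51, 56]
  OquII (CAGC, off=3): starts [7, 11, 38, 45, 60, 65] → cuts [10, 14, 41, 48, 63, 68]

Pooled cuts: [2, 10, 14, 18, 41, 48, 51, 56, 63, 68]

Fragments:
  [0,2): 2 bp
  [2,10): 8 bp
  [10,14): 4 bp
  [14,18): 4 bp
  [18,41): 23 bp
  [41,48): 7 bp
  [48,51): 3 bp
  [51,56): 5 bp
  [56,63): 7 bp
  [63,68): 5 bp
  [68,69): 1 bp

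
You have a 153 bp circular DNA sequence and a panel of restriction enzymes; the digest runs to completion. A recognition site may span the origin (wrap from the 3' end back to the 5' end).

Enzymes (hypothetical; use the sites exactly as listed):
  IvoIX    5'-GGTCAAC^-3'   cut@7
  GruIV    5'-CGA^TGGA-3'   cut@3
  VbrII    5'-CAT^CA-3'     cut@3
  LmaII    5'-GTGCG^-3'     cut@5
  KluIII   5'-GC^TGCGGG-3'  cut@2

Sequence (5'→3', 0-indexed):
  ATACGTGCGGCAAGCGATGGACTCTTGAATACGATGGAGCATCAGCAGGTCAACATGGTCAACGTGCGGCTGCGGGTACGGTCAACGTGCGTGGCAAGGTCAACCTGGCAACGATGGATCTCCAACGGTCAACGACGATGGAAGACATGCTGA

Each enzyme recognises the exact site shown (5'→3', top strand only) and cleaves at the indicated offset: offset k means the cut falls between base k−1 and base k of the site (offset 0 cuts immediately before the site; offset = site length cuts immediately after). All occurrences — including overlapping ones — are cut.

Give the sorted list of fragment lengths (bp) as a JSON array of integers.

[2,5,5,5,8,8,9,10,12,13,16,17,19,24]

Per-enzyme occurrences:
  IvoIX GGTCAAC/7: at [47, 56, 79, 97, 126] ⇒ [54, 63, 86, 104, 133]
  GruIV CGATGGA/3: at [14, 31, 111, 135] ⇒ [17, 34, 114, 138]
  VbrII CATCA/3: at [39] ⇒ [42]
  LmaII GTGCG/5: at [4, 63, 86] ⇒ [9, 68, 91]
  KluIII GCTGCGGG/2: at [68] ⇒ [70]

Pooled cuts: [9, 17, 34, 42, 54, 63, 68, 70, 86, 91, 104, 114, 133, 138]

Fragment lengths:
  9→17: 8 bp
  17→34: 17 bp
  34→42: 8 bp
  42→54: 12 bp
  54→63: 9 bp
  63→68: 5 bp
  68→70: 2 bp
  70→86: 16 bp
  86→91: 5 bp
  91→104: 13 bp
  104→114: 10 bp
  114→133: 19 bp
  133→138: 5 bp
  138→9 (wrap): 153-138+9 = 24 bp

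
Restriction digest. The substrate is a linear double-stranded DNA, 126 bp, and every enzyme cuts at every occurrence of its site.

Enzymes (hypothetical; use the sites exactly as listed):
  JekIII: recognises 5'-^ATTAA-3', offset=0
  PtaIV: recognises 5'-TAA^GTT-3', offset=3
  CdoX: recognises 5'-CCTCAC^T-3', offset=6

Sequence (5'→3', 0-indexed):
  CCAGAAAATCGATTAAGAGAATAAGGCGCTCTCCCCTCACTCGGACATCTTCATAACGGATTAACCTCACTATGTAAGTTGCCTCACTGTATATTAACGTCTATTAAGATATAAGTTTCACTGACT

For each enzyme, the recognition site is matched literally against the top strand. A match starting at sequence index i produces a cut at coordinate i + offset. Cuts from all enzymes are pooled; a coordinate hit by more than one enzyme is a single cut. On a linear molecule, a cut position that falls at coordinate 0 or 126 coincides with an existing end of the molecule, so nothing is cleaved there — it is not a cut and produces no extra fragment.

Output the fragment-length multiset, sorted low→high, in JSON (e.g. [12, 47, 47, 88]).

Scan for sites:
  JekIII (ATTAA, off=0): starts [11, 59, 92, 102] → cuts [11, 59, 92, 102]
  PtaIV (TAAGTT, off=3): starts [74, 111] → cuts [77, 114]
  CdoX (CCTCACT, off=6): starts [34, 64, 81] → cuts [40, 70, 87]

All cut coordinates (distinct, sorted): [11, 40, 59, 70, 77, 87, 92, 102, 114]

Fragment lengths:
  [0,11): 11 bp
  [11,40): 29 bp
  [40,59): 19 bp
  [59,70): 11 bp
  [70,77): 7 bp
  [77,87): 10 bp
  [87,92): 5 bp
  [92,102): 10 bp
  [102,114): 12 bp
  [114,126): 12 bp

[5,7,10,10,11,11,12,12,19,29]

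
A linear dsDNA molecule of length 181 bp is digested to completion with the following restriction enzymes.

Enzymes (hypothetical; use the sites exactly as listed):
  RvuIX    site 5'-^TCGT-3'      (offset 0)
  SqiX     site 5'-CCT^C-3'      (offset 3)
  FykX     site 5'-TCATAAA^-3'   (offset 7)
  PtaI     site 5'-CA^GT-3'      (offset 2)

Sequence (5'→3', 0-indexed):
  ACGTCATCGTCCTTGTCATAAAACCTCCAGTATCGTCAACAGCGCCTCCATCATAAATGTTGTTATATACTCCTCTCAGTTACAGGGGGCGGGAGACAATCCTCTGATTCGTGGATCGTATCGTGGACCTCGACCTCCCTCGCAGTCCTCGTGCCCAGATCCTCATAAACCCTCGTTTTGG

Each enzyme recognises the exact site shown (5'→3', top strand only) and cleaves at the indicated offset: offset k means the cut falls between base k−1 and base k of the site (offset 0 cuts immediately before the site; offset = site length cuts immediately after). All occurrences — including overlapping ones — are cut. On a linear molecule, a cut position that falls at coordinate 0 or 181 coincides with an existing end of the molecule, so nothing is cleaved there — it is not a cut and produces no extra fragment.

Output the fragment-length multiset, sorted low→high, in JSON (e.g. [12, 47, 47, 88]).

Scan for sites:
  RvuIX (TCGT, off=0): starts [6, 32, 108, 115, 120, 148, 172] → cuts [6, 32, 108, 115, 120, 148, 172]
  SqiX (CCTC, off=3): starts [23, 44, 71, 100, 127, 133, 137, 146, 160, 170] → cuts [26, 47, 74, 103, 130, 136, 140, 149, 163, 173]
  FykX (TCATAAA, off=7): starts [15, 50, 162] → cuts [22, 57, 169]
  PtaI (CAGT, off=2): starts [27, 76, 142] → cuts [29, 78, 144]

Pooled cuts: [6, 22, 26, 29, 32, 47, 57, 74, 78, 103, 108, 115, 120, 130, 136, 140, 144, 148, 149, 163, 169, 172, 173]

Fragments:
  [0,6): 6 bp
  [6,22): 16 bp
  [22,26): 4 bp
  [26,29): 3 bp
  [29,32): 3 bp
  [32,47): 15 bp
  [47,57): 10 bp
  [57,74): 17 bp
  [74,78): 4 bp
  [78,103): 25 bp
  [103,108): 5 bp
  [108,115): 7 bp
  [115,120): 5 bp
  [120,130): 10 bp
  [130,136): 6 bp
  [136,140): 4 bp
  [140,144): 4 bp
  [144,148): 4 bp
  [148,149): 1 bp
  [149,163): 14 bp
  [163,169): 6 bp
  [169,172): 3 bp
  [172,173): 1 bp
  [173,181): 8 bp

[1,1,3,3,3,4,4,4,4,4,5,5,6,6,6,7,8,10,10,14,15,16,17,25]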